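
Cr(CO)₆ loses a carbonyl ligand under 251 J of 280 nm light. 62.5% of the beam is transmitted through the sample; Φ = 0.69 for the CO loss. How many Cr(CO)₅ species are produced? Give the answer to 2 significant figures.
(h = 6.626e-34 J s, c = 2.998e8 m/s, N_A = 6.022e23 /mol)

9.2e19 species

Photon energy at 280 nm: hc/λ = (6.626e-34)(2.998e8)/(280e-9) = 7.095e-19 J.
Photons incident: 251 / 7.095e-19 = 3.538e20, i.e. 3.538e20/6.022e23 = 5.875e-4 mol.
Fraction absorbed: 1 − 62.5/100 = 0.3750.
Photons absorbed: 0.3750 × 5.875e-4 = 2.203e-4 mol.
Product: Φ × n_abs = 0.69 × 2.203e-4 = 1.520e-4 mol.
As a count: 1.520e-4 × 6.022e23 = 9.2e19.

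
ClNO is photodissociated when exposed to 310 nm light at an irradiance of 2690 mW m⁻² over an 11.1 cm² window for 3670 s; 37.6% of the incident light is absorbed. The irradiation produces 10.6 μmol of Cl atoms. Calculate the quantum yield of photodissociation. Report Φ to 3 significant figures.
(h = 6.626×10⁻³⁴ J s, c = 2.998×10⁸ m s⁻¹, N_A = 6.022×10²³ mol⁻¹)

Product: 10.6 μmol = 1.06×10⁻⁵ mol.
Photon energy at 310 nm: hc/λ = (6.626×10⁻³⁴)(2.998×10⁸)/(310×10⁻⁹) = 6.408×10⁻¹⁹ J.
Energy delivered: (2690 mW m⁻²)(11.1×10⁻⁴ m²)(3670 s) = 10.96 J.
Photons incident: 10.96 / 6.408×10⁻¹⁹ = 1.710×10¹⁹, i.e. 1.710×10¹⁹/6.022×10²³ = 2.840×10⁻⁵ mol.
Photons absorbed: 0.376 × 2.840×10⁻⁵ = 1.068×10⁻⁵ mol.
Φ = 1.06×10⁻⁵ mol / 1.068×10⁻⁵ mol photons = 0.993.

Φ = 0.993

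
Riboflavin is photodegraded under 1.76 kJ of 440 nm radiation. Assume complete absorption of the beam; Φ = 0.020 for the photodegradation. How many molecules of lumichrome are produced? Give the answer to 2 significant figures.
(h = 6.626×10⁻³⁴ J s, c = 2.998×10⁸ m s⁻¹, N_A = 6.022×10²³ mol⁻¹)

7.8×10¹⁹ molecules

Photon energy at 440 nm: hc/λ = (6.626×10⁻³⁴)(2.998×10⁸)/(440×10⁻⁹) = 4.515×10⁻¹⁹ J.
Incident energy: 1.76 kJ = 1760 J.
Photons incident: 1760 / 4.515×10⁻¹⁹ = 3.898×10²¹, i.e. 3.898×10²¹/6.022×10²³ = 0.006473 mol.
Product: Φ × n_abs = 0.020 × 0.006473 = 1.295×10⁻⁴ mol.
As a count: 1.295×10⁻⁴ × 6.022×10²³ = 7.8×10¹⁹.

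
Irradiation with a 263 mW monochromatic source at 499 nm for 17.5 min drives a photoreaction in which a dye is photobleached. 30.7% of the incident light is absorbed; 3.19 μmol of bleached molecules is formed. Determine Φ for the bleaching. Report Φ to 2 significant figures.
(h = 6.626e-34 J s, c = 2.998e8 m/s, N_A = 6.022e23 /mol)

Product: 3.19 μmol = 3.19e-6 mol.
Photon energy at 499 nm: hc/λ = (6.626e-34)(2.998e8)/(499e-9) = 3.981e-19 J.
Energy delivered: (263 mW)(1050 s) = 276.2 J.
Photons incident: 276.2 / 3.981e-19 = 6.938e20, i.e. 6.938e20/6.022e23 = 0.001152 mol.
Photons absorbed: 0.307 × 0.001152 = 3.537e-4 mol.
Φ = 3.19e-6 mol / 3.537e-4 mol photons = 0.0090.

Φ = 0.0090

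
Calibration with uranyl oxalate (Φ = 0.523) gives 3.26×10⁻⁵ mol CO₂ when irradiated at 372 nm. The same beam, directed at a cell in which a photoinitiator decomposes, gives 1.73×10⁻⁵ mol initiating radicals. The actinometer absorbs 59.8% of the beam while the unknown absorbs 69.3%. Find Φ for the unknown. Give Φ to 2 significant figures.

Photons absorbed by the actinometer: 3.26×10⁻⁵ / 0.523 = 6.233×10⁻⁵ mol.
Incident flux: 6.233×10⁻⁵ / 0.598 = 1.042×10⁻⁴ einstein.
Absorbed by unknown: 0.693 × 1.042×10⁻⁴ = 7.221×10⁻⁵ mol.
Φ(unknown) = 1.73×10⁻⁵ / 7.221×10⁻⁵ = 0.24.

Φ = 0.24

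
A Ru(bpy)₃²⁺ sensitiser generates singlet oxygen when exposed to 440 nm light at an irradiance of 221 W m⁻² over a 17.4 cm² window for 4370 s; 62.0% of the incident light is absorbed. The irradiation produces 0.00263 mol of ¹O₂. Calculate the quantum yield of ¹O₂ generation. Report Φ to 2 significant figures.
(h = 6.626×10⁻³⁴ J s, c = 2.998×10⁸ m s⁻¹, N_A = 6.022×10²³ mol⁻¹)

Φ = 0.69

Photon energy at 440 nm: hc/λ = (6.626×10⁻³⁴)(2.998×10⁸)/(440×10⁻⁹) = 4.515×10⁻¹⁹ J.
Energy delivered: (221 W m⁻²)(17.4×10⁻⁴ m²)(4370 s) = 1680 J.
Photons incident: 1680 / 4.515×10⁻¹⁹ = 3.721×10²¹, i.e. 3.721×10²¹/6.022×10²³ = 0.006179 mol.
Photons absorbed: 0.620 × 0.006179 = 0.003831 mol.
Φ = 0.00263 mol / 0.003831 mol photons = 0.69.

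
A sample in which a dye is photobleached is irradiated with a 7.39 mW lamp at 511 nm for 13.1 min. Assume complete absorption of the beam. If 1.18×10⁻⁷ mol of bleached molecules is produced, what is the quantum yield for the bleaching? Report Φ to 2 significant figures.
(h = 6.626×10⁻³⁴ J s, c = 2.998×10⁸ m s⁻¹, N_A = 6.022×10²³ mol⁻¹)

Photon energy at 511 nm: hc/λ = (6.626×10⁻³⁴)(2.998×10⁸)/(511×10⁻⁹) = 3.887×10⁻¹⁹ J.
Energy delivered: (7.39 mW)(786 s) = 5.809 J.
Photons incident: 5.809 / 3.887×10⁻¹⁹ = 1.494×10¹⁹, i.e. 1.494×10¹⁹/6.022×10²³ = 2.481×10⁻⁵ mol.
Φ = 1.18×10⁻⁷ mol / 2.481×10⁻⁵ mol photons = 0.0048.

Φ = 0.0048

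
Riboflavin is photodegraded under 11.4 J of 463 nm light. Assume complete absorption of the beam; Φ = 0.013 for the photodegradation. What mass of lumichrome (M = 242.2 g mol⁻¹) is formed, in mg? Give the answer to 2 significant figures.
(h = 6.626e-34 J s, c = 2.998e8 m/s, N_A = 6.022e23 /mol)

0.14 mg

Photon energy at 463 nm: hc/λ = (6.626e-34)(2.998e8)/(463e-9) = 4.290e-19 J.
Photons incident: 11.4 / 4.290e-19 = 2.657e19, i.e. 2.657e19/6.022e23 = 4.412e-5 mol.
Product: Φ × n_abs = 0.013 × 4.412e-5 = 5.736e-7 mol.
Mass: 5.736e-7 × 242.2 = 1.389e-4 g = 0.14 mg.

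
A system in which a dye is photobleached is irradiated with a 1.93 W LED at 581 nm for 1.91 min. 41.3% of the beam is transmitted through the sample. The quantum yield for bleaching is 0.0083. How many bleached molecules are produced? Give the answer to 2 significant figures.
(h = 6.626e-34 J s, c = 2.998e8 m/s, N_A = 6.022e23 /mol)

Photon energy at 581 nm: hc/λ = (6.626e-34)(2.998e8)/(581e-9) = 3.419e-19 J.
Energy delivered: (1.93 W)(114.6 s) = 221.2 J.
Photons incident: 221.2 / 3.419e-19 = 6.470e20, i.e. 6.470e20/6.022e23 = 0.001074 mol.
Fraction absorbed: 1 − 41.3/100 = 0.5870.
Photons absorbed: 0.5870 × 0.001074 = 6.304e-4 mol.
Product: Φ × n_abs = 0.0083 × 6.304e-4 = 5.232e-6 mol.
As a count: 5.232e-6 × 6.022e23 = 3.2e18.

3.2e18 bleached molecules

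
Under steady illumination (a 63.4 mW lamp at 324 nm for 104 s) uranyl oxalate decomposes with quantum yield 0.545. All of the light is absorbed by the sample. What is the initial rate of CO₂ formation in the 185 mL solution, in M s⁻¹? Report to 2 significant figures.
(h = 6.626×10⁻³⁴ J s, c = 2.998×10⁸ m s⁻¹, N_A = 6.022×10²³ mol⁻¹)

5.1×10⁻⁷ M s⁻¹

Photon energy at 324 nm: hc/λ = (6.626×10⁻³⁴)(2.998×10⁸)/(324×10⁻⁹) = 6.131×10⁻¹⁹ J.
Energy delivered: (63.4 mW)(104 s) = 6.594 J.
Photons incident: 6.594 / 6.131×10⁻¹⁹ = 1.076×10¹⁹, i.e. 1.076×10¹⁹/6.022×10²³ = 1.787×10⁻⁵ mol.
Product formed: 0.545 × 1.787×10⁻⁵ = 9.739×10⁻⁶ mol.
Rate: 9.739×10⁻⁶ mol / (104 s × 0.185 L) = 5.1×10⁻⁷ M s⁻¹.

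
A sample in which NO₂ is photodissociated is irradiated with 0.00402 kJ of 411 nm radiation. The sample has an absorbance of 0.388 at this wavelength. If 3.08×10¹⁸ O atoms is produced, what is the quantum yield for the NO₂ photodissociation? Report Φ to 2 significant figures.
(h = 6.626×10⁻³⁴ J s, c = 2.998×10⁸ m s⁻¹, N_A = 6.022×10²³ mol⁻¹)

Φ = 0.63

Product: 3.08×10¹⁸ / 6.022×10²³ = 5.115×10⁻⁶ mol.
Photon energy at 411 nm: hc/λ = (6.626×10⁻³⁴)(2.998×10⁸)/(411×10⁻⁹) = 4.833×10⁻¹⁹ J.
Incident energy: 0.00402 kJ = 4.02 J.
Photons incident: 4.02 / 4.833×10⁻¹⁹ = 8.318×10¹⁸, i.e. 8.318×10¹⁸/6.022×10²³ = 1.381×10⁻⁵ mol.
Fraction absorbed: 1 − 10^(−0.388) = 0.5907.
Photons absorbed: 0.5907 × 1.381×10⁻⁵ = 8.158×10⁻⁶ mol.
Φ = 5.115×10⁻⁶ mol / 8.158×10⁻⁶ mol photons = 0.63.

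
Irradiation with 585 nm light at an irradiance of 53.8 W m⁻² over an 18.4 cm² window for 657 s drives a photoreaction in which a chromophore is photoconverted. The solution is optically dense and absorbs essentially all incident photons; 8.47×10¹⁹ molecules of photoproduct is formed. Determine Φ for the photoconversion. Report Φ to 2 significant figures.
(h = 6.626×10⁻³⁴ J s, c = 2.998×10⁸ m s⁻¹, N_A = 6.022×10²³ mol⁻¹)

Φ = 0.44

Product: 8.47×10¹⁹ / 6.022×10²³ = 1.407×10⁻⁴ mol.
Photon energy at 585 nm: hc/λ = (6.626×10⁻³⁴)(2.998×10⁸)/(585×10⁻⁹) = 3.396×10⁻¹⁹ J.
Energy delivered: (53.8 W m⁻²)(18.4×10⁻⁴ m²)(657 s) = 65.04 J.
Photons incident: 65.04 / 3.396×10⁻¹⁹ = 1.915×10²⁰, i.e. 1.915×10²⁰/6.022×10²³ = 3.180×10⁻⁴ mol.
Φ = 1.407×10⁻⁴ mol / 3.180×10⁻⁴ mol photons = 0.44.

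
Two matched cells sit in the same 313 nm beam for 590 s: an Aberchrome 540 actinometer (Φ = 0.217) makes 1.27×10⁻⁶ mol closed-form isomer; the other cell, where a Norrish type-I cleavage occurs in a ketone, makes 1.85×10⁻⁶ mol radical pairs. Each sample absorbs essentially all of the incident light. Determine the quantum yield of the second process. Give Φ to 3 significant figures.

Photons absorbed by the actinometer: 1.27×10⁻⁶ / 0.217 = 5.853×10⁻⁶ mol.
Φ(unknown) = 1.85×10⁻⁶ / 5.853×10⁻⁶ = 0.316.

Φ = 0.316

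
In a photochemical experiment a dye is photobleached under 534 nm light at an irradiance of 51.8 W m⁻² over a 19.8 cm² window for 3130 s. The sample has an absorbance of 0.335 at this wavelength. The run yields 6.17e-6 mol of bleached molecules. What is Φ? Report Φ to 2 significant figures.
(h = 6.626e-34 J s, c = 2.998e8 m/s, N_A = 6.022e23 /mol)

Photon energy at 534 nm: hc/λ = (6.626e-34)(2.998e8)/(534e-9) = 3.720e-19 J.
Energy delivered: (51.8 W m⁻²)(19.8e-4 m²)(3130 s) = 321.0 J.
Photons incident: 321.0 / 3.720e-19 = 8.629e20, i.e. 8.629e20/6.022e23 = 0.001433 mol.
Fraction absorbed: 1 − 10^(−0.335) = 0.5376.
Photons absorbed: 0.5376 × 0.001433 = 7.704e-4 mol.
Φ = 6.17e-6 mol / 7.704e-4 mol photons = 0.0080.

Φ = 0.0080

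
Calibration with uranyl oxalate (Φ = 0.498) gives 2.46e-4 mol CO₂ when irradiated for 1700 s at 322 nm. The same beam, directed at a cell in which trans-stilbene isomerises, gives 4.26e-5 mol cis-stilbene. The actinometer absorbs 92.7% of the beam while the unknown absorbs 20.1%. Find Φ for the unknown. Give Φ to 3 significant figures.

Φ = 0.398

Photons absorbed by the actinometer: 2.46e-4 / 0.498 = 4.940e-4 mol.
Incident flux: 4.940e-4 / 0.927 = 5.329e-4 einstein.
Absorbed by unknown: 0.201 × 5.329e-4 = 1.071e-4 mol.
Φ(unknown) = 4.26e-5 / 1.071e-4 = 0.398.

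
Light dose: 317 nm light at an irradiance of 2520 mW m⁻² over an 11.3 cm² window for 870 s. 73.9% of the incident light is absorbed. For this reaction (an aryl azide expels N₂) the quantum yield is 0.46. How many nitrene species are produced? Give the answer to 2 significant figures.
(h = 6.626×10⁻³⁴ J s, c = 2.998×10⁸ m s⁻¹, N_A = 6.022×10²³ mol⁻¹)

1.3×10¹⁸ species

Photon energy at 317 nm: hc/λ = (6.626×10⁻³⁴)(2.998×10⁸)/(317×10⁻⁹) = 6.266×10⁻¹⁹ J.
Energy delivered: (2520 mW m⁻²)(11.3×10⁻⁴ m²)(870 s) = 2.477 J.
Photons incident: 2.477 / 6.266×10⁻¹⁹ = 3.953×10¹⁸, i.e. 3.953×10¹⁸/6.022×10²³ = 6.564×10⁻⁶ mol.
Photons absorbed: 0.739 × 6.564×10⁻⁶ = 4.851×10⁻⁶ mol.
Product: Φ × n_abs = 0.46 × 4.851×10⁻⁶ = 2.231×10⁻⁶ mol.
As a count: 2.231×10⁻⁶ × 6.022×10²³ = 1.3×10¹⁸.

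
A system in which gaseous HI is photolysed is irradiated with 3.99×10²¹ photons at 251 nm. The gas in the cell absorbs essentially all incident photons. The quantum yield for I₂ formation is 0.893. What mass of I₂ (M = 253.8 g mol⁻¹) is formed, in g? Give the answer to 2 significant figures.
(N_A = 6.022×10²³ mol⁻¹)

Moles of photons: 3.99×10²¹ / 6.022×10²³ = 0.006626 mol.
Product: Φ × n_abs = 0.893 × 0.006626 = 0.005917 mol.
Mass: 0.005917 × 253.8 = 1.502 g = 1.5 g.

1.5 g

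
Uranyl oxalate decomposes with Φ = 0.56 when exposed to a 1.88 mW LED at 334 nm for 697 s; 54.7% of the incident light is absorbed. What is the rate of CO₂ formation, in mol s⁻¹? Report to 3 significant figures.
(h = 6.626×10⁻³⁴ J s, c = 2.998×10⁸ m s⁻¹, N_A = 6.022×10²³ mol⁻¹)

Photon energy at 334 nm: hc/λ = (6.626×10⁻³⁴)(2.998×10⁸)/(334×10⁻⁹) = 5.948×10⁻¹⁹ J.
Energy delivered: (1.88 mW)(697 s) = 1.310 J.
Photons incident: 1.310 / 5.948×10⁻¹⁹ = 2.202×10¹⁸, i.e. 2.202×10¹⁸/6.022×10²³ = 3.657×10⁻⁶ mol.
Photons absorbed: 0.547 × 3.657×10⁻⁶ = 2.000×10⁻⁶ mol.
Product formed: 0.56 × 2.000×10⁻⁶ = 1.120×10⁻⁶ mol.
Rate: 1.120×10⁻⁶ / 697 s = 1.61×10⁻⁹ mol s⁻¹.

1.61×10⁻⁹ mol s⁻¹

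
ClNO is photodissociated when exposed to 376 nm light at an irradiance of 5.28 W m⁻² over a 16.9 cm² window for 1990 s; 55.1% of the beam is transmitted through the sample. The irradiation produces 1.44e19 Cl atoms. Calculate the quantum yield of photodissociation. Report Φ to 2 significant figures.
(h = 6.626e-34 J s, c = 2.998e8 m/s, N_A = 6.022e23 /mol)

Φ = 0.95

Product: 1.44e19 / 6.022e23 = 2.391e-5 mol.
Photon energy at 376 nm: hc/λ = (6.626e-34)(2.998e8)/(376e-9) = 5.283e-19 J.
Energy delivered: (5.28 W m⁻²)(16.9e-4 m²)(1990 s) = 17.76 J.
Photons incident: 17.76 / 5.283e-19 = 3.362e19, i.e. 3.362e19/6.022e23 = 5.583e-5 mol.
Fraction absorbed: 1 − 55.1/100 = 0.4490.
Photons absorbed: 0.4490 × 5.583e-5 = 2.507e-5 mol.
Φ = 2.391e-5 mol / 2.507e-5 mol photons = 0.95.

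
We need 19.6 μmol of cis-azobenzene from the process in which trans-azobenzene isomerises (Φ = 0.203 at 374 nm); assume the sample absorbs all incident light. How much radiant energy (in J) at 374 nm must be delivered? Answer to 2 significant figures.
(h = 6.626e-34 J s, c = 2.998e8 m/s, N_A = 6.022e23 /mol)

31 J

Product: 19.6 μmol = 1.96e-5 mol.
Photons that must be absorbed: 1.96e-5 / 0.203 = 9.655e-5 mol.
Photon energy: hc/λ = 5.311e-19 J; per mole, 3.198e5 J mol⁻¹.
Energy required: 9.655e-5 × 3.198e5 = 31 J.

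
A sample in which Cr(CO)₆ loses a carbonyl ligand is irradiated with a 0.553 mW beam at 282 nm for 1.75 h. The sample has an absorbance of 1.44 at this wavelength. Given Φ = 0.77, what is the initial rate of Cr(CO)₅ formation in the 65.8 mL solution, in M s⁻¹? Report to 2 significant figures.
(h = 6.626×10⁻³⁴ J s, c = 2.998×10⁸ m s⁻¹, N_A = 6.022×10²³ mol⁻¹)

Photon energy at 282 nm: hc/λ = (6.626×10⁻³⁴)(2.998×10⁸)/(282×10⁻⁹) = 7.044×10⁻¹⁹ J.
Energy delivered: (0.553 mW)(6300 s) = 3.484 J.
Photons incident: 3.484 / 7.044×10⁻¹⁹ = 4.946×10¹⁸, i.e. 4.946×10¹⁸/6.022×10²³ = 8.213×10⁻⁶ mol.
Fraction absorbed: 1 − 10^(−1.44) = 0.9637.
Photons absorbed: 0.9637 × 8.213×10⁻⁶ = 7.915×10⁻⁶ mol.
Product formed: 0.77 × 7.915×10⁻⁶ = 6.095×10⁻⁶ mol.
Rate: 6.095×10⁻⁶ mol / (6300 s × 0.0658 L) = 1.5×10⁻⁸ M s⁻¹.

1.5×10⁻⁸ M s⁻¹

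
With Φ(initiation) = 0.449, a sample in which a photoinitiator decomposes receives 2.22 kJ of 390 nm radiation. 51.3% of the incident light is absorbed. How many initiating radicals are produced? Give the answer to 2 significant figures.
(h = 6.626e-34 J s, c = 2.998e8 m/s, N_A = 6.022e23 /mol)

1.0e21 initiating radicals

Photon energy at 390 nm: hc/λ = (6.626e-34)(2.998e8)/(390e-9) = 5.094e-19 J.
Incident energy: 2.22 kJ = 2220 J.
Photons incident: 2220 / 5.094e-19 = 4.358e21, i.e. 4.358e21/6.022e23 = 0.007237 mol.
Photons absorbed: 0.513 × 0.007237 = 0.003713 mol.
Product: Φ × n_abs = 0.449 × 0.003713 = 0.001667 mol.
As a count: 0.001667 × 6.022e23 = 1.0e21.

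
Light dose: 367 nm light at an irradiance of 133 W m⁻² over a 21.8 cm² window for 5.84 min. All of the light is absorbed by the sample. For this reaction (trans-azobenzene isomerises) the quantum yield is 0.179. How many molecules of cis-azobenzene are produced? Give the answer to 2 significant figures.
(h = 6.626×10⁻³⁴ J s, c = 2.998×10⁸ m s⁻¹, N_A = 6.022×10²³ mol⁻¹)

3.4×10¹⁹ molecules

Photon energy at 367 nm: hc/λ = (6.626×10⁻³⁴)(2.998×10⁸)/(367×10⁻⁹) = 5.413×10⁻¹⁹ J.
Energy delivered: (133 W m⁻²)(21.8×10⁻⁴ m²)(350.4 s) = 101.6 J.
Photons incident: 101.6 / 5.413×10⁻¹⁹ = 1.877×10²⁰, i.e. 1.877×10²⁰/6.022×10²³ = 3.117×10⁻⁴ mol.
Product: Φ × n_abs = 0.179 × 3.117×10⁻⁴ = 5.579×10⁻⁵ mol.
As a count: 5.579×10⁻⁵ × 6.022×10²³ = 3.4×10¹⁹.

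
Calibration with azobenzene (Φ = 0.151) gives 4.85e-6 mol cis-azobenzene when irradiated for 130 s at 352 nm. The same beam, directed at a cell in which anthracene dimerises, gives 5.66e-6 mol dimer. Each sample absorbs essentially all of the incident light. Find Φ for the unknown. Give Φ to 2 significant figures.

Photons absorbed by the actinometer: 4.85e-6 / 0.151 = 3.212e-5 mol.
Φ(unknown) = 5.66e-6 / 3.212e-5 = 0.18.

Φ = 0.18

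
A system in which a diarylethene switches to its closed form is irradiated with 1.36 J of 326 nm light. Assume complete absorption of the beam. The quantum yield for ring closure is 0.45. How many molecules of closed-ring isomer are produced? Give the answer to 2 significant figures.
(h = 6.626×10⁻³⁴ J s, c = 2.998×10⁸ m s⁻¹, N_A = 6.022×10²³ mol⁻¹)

1.0×10¹⁸ molecules

Photon energy at 326 nm: hc/λ = (6.626×10⁻³⁴)(2.998×10⁸)/(326×10⁻⁹) = 6.093×10⁻¹⁹ J.
Photons incident: 1.36 / 6.093×10⁻¹⁹ = 2.232×10¹⁸, i.e. 2.232×10¹⁸/6.022×10²³ = 3.706×10⁻⁶ mol.
Product: Φ × n_abs = 0.45 × 3.706×10⁻⁶ = 1.668×10⁻⁶ mol.
As a count: 1.668×10⁻⁶ × 6.022×10²³ = 1.0×10¹⁸.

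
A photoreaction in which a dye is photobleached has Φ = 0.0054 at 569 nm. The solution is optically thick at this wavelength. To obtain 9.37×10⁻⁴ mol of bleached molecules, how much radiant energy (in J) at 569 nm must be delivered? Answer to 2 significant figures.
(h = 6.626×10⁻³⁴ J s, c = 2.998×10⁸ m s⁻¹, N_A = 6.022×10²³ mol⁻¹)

3.6×10⁴ J

Photons that must be absorbed: 9.37×10⁻⁴ / 0.0054 = 0.1735 mol.
Photon energy: hc/λ = 3.491×10⁻¹⁹ J; per mole, 2.102×10⁵ J mol⁻¹.
Energy required: 0.1735 × 2.102×10⁵ = 3.6×10⁴ J.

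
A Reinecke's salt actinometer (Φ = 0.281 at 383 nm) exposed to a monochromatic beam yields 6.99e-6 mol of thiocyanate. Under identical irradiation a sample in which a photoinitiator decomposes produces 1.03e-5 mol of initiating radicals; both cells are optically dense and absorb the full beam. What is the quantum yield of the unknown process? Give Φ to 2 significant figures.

Photons absorbed by the actinometer: 6.99e-6 / 0.281 = 2.488e-5 mol.
Φ(unknown) = 1.03e-5 / 2.488e-5 = 0.41.

Φ = 0.41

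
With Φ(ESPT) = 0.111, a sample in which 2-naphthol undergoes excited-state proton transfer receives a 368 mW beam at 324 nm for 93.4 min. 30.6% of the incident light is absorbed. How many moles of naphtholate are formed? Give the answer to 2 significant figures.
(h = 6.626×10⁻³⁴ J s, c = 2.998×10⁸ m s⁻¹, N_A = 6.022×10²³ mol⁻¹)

1.9×10⁻⁴ mol

Photon energy at 324 nm: hc/λ = (6.626×10⁻³⁴)(2.998×10⁸)/(324×10⁻⁹) = 6.131×10⁻¹⁹ J.
Energy delivered: (368 mW)(5604 s) = 2062 J.
Photons incident: 2062 / 6.131×10⁻¹⁹ = 3.363×10²¹, i.e. 3.363×10²¹/6.022×10²³ = 0.005585 mol.
Photons absorbed: 0.306 × 0.005585 = 0.001709 mol.
Product: Φ × n_abs = 0.111 × 0.001709 = 1.897×10⁻⁴ mol.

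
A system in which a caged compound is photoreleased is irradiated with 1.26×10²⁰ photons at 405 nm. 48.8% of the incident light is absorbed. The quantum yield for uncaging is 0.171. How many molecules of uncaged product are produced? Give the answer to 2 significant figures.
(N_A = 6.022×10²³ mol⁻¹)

Moles of photons: 1.26×10²⁰ / 6.022×10²³ = 2.092×10⁻⁴ mol.
Photons absorbed: 0.488 × 2.092×10⁻⁴ = 1.021×10⁻⁴ mol.
Product: Φ × n_abs = 0.171 × 1.021×10⁻⁴ = 1.746×10⁻⁵ mol.
As a count: 1.746×10⁻⁵ × 6.022×10²³ = 1.1×10¹⁹.

1.1×10¹⁹ molecules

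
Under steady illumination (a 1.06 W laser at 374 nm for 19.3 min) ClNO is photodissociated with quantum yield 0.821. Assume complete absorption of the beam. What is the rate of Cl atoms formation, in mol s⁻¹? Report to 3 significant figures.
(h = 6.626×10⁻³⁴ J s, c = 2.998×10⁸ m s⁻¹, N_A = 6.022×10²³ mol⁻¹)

Photon energy at 374 nm: hc/λ = (6.626×10⁻³⁴)(2.998×10⁸)/(374×10⁻⁹) = 5.311×10⁻¹⁹ J.
Energy delivered: (1.06 W)(1158 s) = 1227 J.
Photons incident: 1227 / 5.311×10⁻¹⁹ = 2.310×10²¹, i.e. 2.310×10²¹/6.022×10²³ = 0.003836 mol.
Product formed: 0.821 × 0.003836 = 0.003149 mol.
Rate: 0.003149 / 1158 s = 2.72×10⁻⁶ mol s⁻¹.

2.72×10⁻⁶ mol s⁻¹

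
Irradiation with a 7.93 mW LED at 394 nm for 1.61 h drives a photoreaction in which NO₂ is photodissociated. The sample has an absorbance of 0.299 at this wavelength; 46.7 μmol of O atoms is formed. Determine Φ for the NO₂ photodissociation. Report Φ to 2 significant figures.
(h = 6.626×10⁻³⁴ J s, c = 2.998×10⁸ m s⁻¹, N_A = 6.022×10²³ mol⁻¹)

Product: 46.7 μmol = 4.67×10⁻⁵ mol.
Photon energy at 394 nm: hc/λ = (6.626×10⁻³⁴)(2.998×10⁸)/(394×10⁻⁹) = 5.042×10⁻¹⁹ J.
Energy delivered: (7.93 mW)(5796 s) = 45.96 J.
Photons incident: 45.96 / 5.042×10⁻¹⁹ = 9.115×10¹⁹, i.e. 9.115×10¹⁹/6.022×10²³ = 1.514×10⁻⁴ mol.
Fraction absorbed: 1 − 10^(−0.299) = 0.4977.
Photons absorbed: 0.4977 × 1.514×10⁻⁴ = 7.535×10⁻⁵ mol.
Φ = 4.67×10⁻⁵ mol / 7.535×10⁻⁵ mol photons = 0.62.

Φ = 0.62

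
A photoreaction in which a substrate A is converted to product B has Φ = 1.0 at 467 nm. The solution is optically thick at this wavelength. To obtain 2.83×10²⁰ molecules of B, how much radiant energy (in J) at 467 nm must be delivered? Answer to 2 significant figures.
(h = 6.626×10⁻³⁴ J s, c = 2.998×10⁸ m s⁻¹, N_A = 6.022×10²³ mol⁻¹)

120 J

Product: 2.83×10²⁰ / 6.022×10²³ = 4.699×10⁻⁴ mol.
Photons that must be absorbed: 4.699×10⁻⁴ / 1.0 = 4.699×10⁻⁴ mol.
Photon energy: hc/λ = 4.254×10⁻¹⁹ J; per mole, 2.562×10⁵ J mol⁻¹.
Energy required: 4.699×10⁻⁴ × 2.562×10⁵ = 120 J.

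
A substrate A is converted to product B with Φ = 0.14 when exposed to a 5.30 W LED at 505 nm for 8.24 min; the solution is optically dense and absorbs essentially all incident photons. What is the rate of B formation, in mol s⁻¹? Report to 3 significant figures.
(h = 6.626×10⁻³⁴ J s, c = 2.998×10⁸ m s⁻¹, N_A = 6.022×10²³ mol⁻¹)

Photon energy at 505 nm: hc/λ = (6.626×10⁻³⁴)(2.998×10⁸)/(505×10⁻⁹) = 3.934×10⁻¹⁹ J.
Energy delivered: (5.30 W)(494.4 s) = 2620 J.
Photons incident: 2620 / 3.934×10⁻¹⁹ = 6.660×10²¹, i.e. 6.660×10²¹/6.022×10²³ = 0.01106 mol.
Product formed: 0.14 × 0.01106 = 0.001548 mol.
Rate: 0.001548 / 494.4 s = 3.13×10⁻⁶ mol s⁻¹.

3.13×10⁻⁶ mol s⁻¹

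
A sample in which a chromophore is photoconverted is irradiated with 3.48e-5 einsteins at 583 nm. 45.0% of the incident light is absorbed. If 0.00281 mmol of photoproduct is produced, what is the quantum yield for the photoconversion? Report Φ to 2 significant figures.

Φ = 0.18

Product: 0.00281 mmol = 2.81e-6 mol.
Photons absorbed: 0.450 × 3.48e-5 = 1.566e-5 mol.
Φ = 2.81e-6 mol / 1.566e-5 mol photons = 0.18.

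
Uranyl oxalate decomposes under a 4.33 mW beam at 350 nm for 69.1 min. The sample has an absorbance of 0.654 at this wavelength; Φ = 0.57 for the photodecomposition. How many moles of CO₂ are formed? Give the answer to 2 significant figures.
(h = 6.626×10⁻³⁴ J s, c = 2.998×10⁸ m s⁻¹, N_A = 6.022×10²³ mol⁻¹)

Photon energy at 350 nm: hc/λ = (6.626×10⁻³⁴)(2.998×10⁸)/(350×10⁻⁹) = 5.676×10⁻¹⁹ J.
Energy delivered: (4.33 mW)(4146 s) = 17.95 J.
Photons incident: 17.95 / 5.676×10⁻¹⁹ = 3.162×10¹⁹, i.e. 3.162×10¹⁹/6.022×10²³ = 5.251×10⁻⁵ mol.
Fraction absorbed: 1 − 10^(−0.654) = 0.7782.
Photons absorbed: 0.7782 × 5.251×10⁻⁵ = 4.086×10⁻⁵ mol.
Product: Φ × n_abs = 0.57 × 4.086×10⁻⁵ = 2.329×10⁻⁵ mol.

2.3×10⁻⁵ mol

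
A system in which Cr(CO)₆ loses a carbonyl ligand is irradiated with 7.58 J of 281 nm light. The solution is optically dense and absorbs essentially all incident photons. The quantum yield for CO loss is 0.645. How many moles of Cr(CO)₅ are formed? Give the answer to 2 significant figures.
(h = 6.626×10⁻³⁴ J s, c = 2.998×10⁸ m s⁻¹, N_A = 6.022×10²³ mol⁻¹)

Photon energy at 281 nm: hc/λ = (6.626×10⁻³⁴)(2.998×10⁸)/(281×10⁻⁹) = 7.069×10⁻¹⁹ J.
Photons incident: 7.58 / 7.069×10⁻¹⁹ = 1.072×10¹⁹, i.e. 1.072×10¹⁹/6.022×10²³ = 1.780×10⁻⁵ mol.
Product: Φ × n_abs = 0.645 × 1.780×10⁻⁵ = 1.148×10⁻⁵ mol.

1.1×10⁻⁵ mol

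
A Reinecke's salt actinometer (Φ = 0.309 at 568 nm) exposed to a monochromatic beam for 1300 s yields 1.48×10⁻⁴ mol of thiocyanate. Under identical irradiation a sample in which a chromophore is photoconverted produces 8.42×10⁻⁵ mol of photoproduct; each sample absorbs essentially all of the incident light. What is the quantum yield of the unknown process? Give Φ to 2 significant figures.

Φ = 0.18

Photons absorbed by the actinometer: 1.48×10⁻⁴ / 0.309 = 4.790×10⁻⁴ mol.
Φ(unknown) = 8.42×10⁻⁵ / 4.790×10⁻⁴ = 0.18.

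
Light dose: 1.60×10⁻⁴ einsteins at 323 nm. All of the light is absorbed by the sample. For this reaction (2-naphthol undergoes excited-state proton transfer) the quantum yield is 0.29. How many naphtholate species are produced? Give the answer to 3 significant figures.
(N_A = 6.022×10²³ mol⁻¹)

2.79×10¹⁹ species

Product: Φ × n_abs = 0.29 × 1.60×10⁻⁴ = 4.640×10⁻⁵ mol.
As a count: 4.640×10⁻⁵ × 6.022×10²³ = 2.79×10¹⁹.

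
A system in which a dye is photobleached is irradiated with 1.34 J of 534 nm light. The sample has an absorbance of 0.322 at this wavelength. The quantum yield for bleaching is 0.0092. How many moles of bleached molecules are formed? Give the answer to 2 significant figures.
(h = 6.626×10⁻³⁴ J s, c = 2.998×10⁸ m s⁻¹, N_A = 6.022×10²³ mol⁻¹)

Photon energy at 534 nm: hc/λ = (6.626×10⁻³⁴)(2.998×10⁸)/(534×10⁻⁹) = 3.720×10⁻¹⁹ J.
Photons incident: 1.34 / 3.720×10⁻¹⁹ = 3.602×10¹⁸, i.e. 3.602×10¹⁸/6.022×10²³ = 5.981×10⁻⁶ mol.
Fraction absorbed: 1 − 10^(−0.322) = 0.5236.
Photons absorbed: 0.5236 × 5.981×10⁻⁶ = 3.132×10⁻⁶ mol.
Product: Φ × n_abs = 0.0092 × 3.132×10⁻⁶ = 2.881×10⁻⁸ mol.

2.9×10⁻⁸ mol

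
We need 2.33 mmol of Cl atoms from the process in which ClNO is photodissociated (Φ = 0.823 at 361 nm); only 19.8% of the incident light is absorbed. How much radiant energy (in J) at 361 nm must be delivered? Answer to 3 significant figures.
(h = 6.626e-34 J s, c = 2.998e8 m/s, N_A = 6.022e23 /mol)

4740 J

Product: 2.33 mmol = 0.00233 mol.
Photons that must be absorbed: 0.00233 / 0.823 = 0.002831 mol.
Incident photons needed: 0.002831 / 0.198 = 0.01430 mol.
Photon energy: hc/λ = 5.503e-19 J; per mole, 3.314e5 J mol⁻¹.
Energy required: 0.01430 × 3.314e5 = 4740 J.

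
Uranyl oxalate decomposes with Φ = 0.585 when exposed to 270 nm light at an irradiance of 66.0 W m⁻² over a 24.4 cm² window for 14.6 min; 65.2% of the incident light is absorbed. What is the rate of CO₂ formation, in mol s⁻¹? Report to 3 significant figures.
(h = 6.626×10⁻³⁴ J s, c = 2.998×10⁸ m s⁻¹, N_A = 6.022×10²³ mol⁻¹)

Photon energy at 270 nm: hc/λ = (6.626×10⁻³⁴)(2.998×10⁸)/(270×10⁻⁹) = 7.357×10⁻¹⁹ J.
Energy delivered: (66.0 W m⁻²)(24.4×10⁻⁴ m²)(876 s) = 141.1 J.
Photons incident: 141.1 / 7.357×10⁻¹⁹ = 1.918×10²⁰, i.e. 1.918×10²⁰/6.022×10²³ = 3.185×10⁻⁴ mol.
Photons absorbed: 0.652 × 3.185×10⁻⁴ = 2.077×10⁻⁴ mol.
Product formed: 0.585 × 2.077×10⁻⁴ = 1.215×10⁻⁴ mol.
Rate: 1.215×10⁻⁴ / 876 s = 1.39×10⁻⁷ mol s⁻¹.

1.39×10⁻⁷ mol s⁻¹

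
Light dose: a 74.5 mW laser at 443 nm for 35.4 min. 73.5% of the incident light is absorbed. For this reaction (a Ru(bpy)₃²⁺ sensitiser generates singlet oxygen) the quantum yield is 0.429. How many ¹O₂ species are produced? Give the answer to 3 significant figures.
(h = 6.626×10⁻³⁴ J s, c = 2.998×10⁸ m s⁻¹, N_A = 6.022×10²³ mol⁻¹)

Photon energy at 443 nm: hc/λ = (6.626×10⁻³⁴)(2.998×10⁸)/(443×10⁻⁹) = 4.484×10⁻¹⁹ J.
Energy delivered: (74.5 mW)(2124 s) = 158.2 J.
Photons incident: 158.2 / 4.484×10⁻¹⁹ = 3.528×10²⁰, i.e. 3.528×10²⁰/6.022×10²³ = 5.859×10⁻⁴ mol.
Photons absorbed: 0.735 × 5.859×10⁻⁴ = 4.306×10⁻⁴ mol.
Product: Φ × n_abs = 0.429 × 4.306×10⁻⁴ = 1.847×10⁻⁴ mol.
As a count: 1.847×10⁻⁴ × 6.022×10²³ = 1.11×10²⁰.

1.11×10²⁰ species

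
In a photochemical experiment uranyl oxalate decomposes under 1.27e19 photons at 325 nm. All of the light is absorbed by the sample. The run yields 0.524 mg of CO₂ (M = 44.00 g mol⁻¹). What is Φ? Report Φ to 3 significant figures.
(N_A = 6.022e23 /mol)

Φ = 0.565

Product: 0.524 mg / 44.00 g mol⁻¹ = 1.191e-5 mol.
Moles of photons: 1.27e19 / 6.022e23 = 2.109e-5 mol.
Φ = 1.191e-5 mol / 2.109e-5 mol photons = 0.565.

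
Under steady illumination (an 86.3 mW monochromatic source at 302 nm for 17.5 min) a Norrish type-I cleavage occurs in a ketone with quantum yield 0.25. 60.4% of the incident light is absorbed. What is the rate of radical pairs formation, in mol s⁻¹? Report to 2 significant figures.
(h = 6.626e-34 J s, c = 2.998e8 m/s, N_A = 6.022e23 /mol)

3.3e-8 mol s⁻¹

Photon energy at 302 nm: hc/λ = (6.626e-34)(2.998e8)/(302e-9) = 6.578e-19 J.
Energy delivered: (86.3 mW)(1050 s) = 90.62 J.
Photons incident: 90.62 / 6.578e-19 = 1.378e20, i.e. 1.378e20/6.022e23 = 2.288e-4 mol.
Photons absorbed: 0.604 × 2.288e-4 = 1.382e-4 mol.
Product formed: 0.25 × 1.382e-4 = 3.455e-5 mol.
Rate: 3.455e-5 / 1050 s = 3.3e-8 mol s⁻¹.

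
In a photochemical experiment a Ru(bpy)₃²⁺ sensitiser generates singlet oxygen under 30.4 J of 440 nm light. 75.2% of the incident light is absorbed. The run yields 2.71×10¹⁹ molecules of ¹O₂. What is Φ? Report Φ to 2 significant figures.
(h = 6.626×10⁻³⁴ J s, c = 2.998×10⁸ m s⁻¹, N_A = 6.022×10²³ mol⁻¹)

Φ = 0.54

Product: 2.71×10¹⁹ / 6.022×10²³ = 4.500×10⁻⁵ mol.
Photon energy at 440 nm: hc/λ = (6.626×10⁻³⁴)(2.998×10⁸)/(440×10⁻⁹) = 4.515×10⁻¹⁹ J.
Photons incident: 30.4 / 4.515×10⁻¹⁹ = 6.733×10¹⁹, i.e. 6.733×10¹⁹/6.022×10²³ = 1.118×10⁻⁴ mol.
Photons absorbed: 0.752 × 1.118×10⁻⁴ = 8.407×10⁻⁵ mol.
Φ = 4.500×10⁻⁵ mol / 8.407×10⁻⁵ mol photons = 0.54.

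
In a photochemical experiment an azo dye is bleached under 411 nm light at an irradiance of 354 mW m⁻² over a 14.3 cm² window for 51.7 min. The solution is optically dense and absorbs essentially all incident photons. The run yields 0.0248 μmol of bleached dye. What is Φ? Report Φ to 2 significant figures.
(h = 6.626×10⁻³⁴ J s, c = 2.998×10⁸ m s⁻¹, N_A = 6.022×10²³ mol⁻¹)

Product: 0.0248 μmol = 2.48×10⁻⁸ mol.
Photon energy at 411 nm: hc/λ = (6.626×10⁻³⁴)(2.998×10⁸)/(411×10⁻⁹) = 4.833×10⁻¹⁹ J.
Energy delivered: (354 mW m⁻²)(14.3×10⁻⁴ m²)(3102 s) = 1.570 J.
Photons incident: 1.570 / 4.833×10⁻¹⁹ = 3.248×10¹⁸, i.e. 3.248×10¹⁸/6.022×10²³ = 5.394×10⁻⁶ mol.
Φ = 2.48×10⁻⁸ mol / 5.394×10⁻⁶ mol photons = 0.0046.

Φ = 0.0046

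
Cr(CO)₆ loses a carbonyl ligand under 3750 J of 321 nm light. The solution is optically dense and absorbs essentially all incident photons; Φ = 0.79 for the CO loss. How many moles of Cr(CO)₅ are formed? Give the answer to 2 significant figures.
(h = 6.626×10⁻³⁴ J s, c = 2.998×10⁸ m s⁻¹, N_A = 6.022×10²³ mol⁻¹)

Photon energy at 321 nm: hc/λ = (6.626×10⁻³⁴)(2.998×10⁸)/(321×10⁻⁹) = 6.188×10⁻¹⁹ J.
Photons incident: 3750 / 6.188×10⁻¹⁹ = 6.060×10²¹, i.e. 6.060×10²¹/6.022×10²³ = 0.01006 mol.
Product: Φ × n_abs = 0.79 × 0.01006 = 0.007947 mol.

0.0079 mol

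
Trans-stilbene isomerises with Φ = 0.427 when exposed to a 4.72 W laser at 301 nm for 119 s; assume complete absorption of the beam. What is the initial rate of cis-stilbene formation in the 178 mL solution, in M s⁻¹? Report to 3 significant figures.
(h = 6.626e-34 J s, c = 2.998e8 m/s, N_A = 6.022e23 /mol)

2.85e-5 M s⁻¹

Photon energy at 301 nm: hc/λ = (6.626e-34)(2.998e8)/(301e-9) = 6.600e-19 J.
Energy delivered: (4.72 W)(119 s) = 561.7 J.
Photons incident: 561.7 / 6.600e-19 = 8.511e20, i.e. 8.511e20/6.022e23 = 0.001413 mol.
Product formed: 0.427 × 0.001413 = 6.034e-4 mol.
Rate: 6.034e-4 mol / (119 s × 0.178 L) = 2.85e-5 M s⁻¹.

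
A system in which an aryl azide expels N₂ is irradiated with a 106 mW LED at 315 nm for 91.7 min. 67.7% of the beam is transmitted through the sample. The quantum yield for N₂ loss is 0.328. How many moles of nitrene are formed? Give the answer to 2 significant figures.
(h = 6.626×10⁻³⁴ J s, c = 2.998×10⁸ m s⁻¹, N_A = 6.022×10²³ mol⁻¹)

1.6×10⁻⁴ mol

Photon energy at 315 nm: hc/λ = (6.626×10⁻³⁴)(2.998×10⁸)/(315×10⁻⁹) = 6.306×10⁻¹⁹ J.
Energy delivered: (106 mW)(5502 s) = 583.2 J.
Photons incident: 583.2 / 6.306×10⁻¹⁹ = 9.248×10²⁰, i.e. 9.248×10²⁰/6.022×10²³ = 0.001536 mol.
Fraction absorbed: 1 − 67.7/100 = 0.3230.
Photons absorbed: 0.3230 × 0.001536 = 4.961×10⁻⁴ mol.
Product: Φ × n_abs = 0.328 × 4.961×10⁻⁴ = 1.627×10⁻⁴ mol.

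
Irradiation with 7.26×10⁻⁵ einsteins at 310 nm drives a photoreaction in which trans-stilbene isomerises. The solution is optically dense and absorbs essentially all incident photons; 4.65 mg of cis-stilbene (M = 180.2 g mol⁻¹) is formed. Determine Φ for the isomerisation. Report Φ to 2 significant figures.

Product: 4.65 mg / 180.2 g mol⁻¹ = 2.580×10⁻⁵ mol.
Φ = 2.580×10⁻⁵ mol / 7.26×10⁻⁵ mol photons = 0.36.

Φ = 0.36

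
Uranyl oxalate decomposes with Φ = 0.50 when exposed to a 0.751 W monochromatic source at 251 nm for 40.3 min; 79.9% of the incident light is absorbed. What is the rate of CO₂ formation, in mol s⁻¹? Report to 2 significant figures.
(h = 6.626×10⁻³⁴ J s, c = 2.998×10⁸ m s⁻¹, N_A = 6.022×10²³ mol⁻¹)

Photon energy at 251 nm: hc/λ = (6.626×10⁻³⁴)(2.998×10⁸)/(251×10⁻⁹) = 7.914×10⁻¹⁹ J.
Energy delivered: (0.751 W)(2418 s) = 1816 J.
Photons incident: 1816 / 7.914×10⁻¹⁹ = 2.295×10²¹, i.e. 2.295×10²¹/6.022×10²³ = 0.003811 mol.
Photons absorbed: 0.799 × 0.003811 = 0.003045 mol.
Product formed: 0.50 × 0.003045 = 0.001523 mol.
Rate: 0.001523 / 2418 s = 6.3×10⁻⁷ mol s⁻¹.

6.3×10⁻⁷ mol s⁻¹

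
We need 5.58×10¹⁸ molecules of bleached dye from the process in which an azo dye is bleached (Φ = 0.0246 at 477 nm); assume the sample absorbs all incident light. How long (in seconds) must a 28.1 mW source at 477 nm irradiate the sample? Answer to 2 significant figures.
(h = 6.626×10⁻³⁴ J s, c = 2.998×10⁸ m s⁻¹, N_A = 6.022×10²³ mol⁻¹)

t ≈ 3400 s

Product: 5.58×10¹⁸ / 6.022×10²³ = 9.266×10⁻⁶ mol.
Photons that must be absorbed: 9.266×10⁻⁶ / 0.0246 = 3.767×10⁻⁴ mol.
Photon energy: hc/λ = 4.165×10⁻¹⁹ J; per mole, 2.508×10⁵ J mol⁻¹.
Energy required: 3.767×10⁻⁴ × 2.508×10⁵ = 94.48 J.
Time: 94.48 J / 0.0281 W = 3400 s.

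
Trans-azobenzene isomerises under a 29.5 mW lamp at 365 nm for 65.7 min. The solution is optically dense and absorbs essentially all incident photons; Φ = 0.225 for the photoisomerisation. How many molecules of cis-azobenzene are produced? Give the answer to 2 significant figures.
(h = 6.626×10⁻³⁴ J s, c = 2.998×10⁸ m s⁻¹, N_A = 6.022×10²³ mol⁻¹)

Photon energy at 365 nm: hc/λ = (6.626×10⁻³⁴)(2.998×10⁸)/(365×10⁻⁹) = 5.442×10⁻¹⁹ J.
Energy delivered: (29.5 mW)(3942 s) = 116.3 J.
Photons incident: 116.3 / 5.442×10⁻¹⁹ = 2.137×10²⁰, i.e. 2.137×10²⁰/6.022×10²³ = 3.549×10⁻⁴ mol.
Product: Φ × n_abs = 0.225 × 3.549×10⁻⁴ = 7.985×10⁻⁵ mol.
As a count: 7.985×10⁻⁵ × 6.022×10²³ = 4.8×10¹⁹.

4.8×10¹⁹ molecules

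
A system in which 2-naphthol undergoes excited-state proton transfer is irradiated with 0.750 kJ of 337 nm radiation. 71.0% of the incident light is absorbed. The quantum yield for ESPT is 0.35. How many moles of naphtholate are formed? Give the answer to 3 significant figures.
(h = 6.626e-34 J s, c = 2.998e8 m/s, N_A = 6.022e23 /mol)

Photon energy at 337 nm: hc/λ = (6.626e-34)(2.998e8)/(337e-9) = 5.895e-19 J.
Incident energy: 0.750 kJ = 750 J.
Photons incident: 750 / 5.895e-19 = 1.272e21, i.e. 1.272e21/6.022e23 = 0.002112 mol.
Photons absorbed: 0.710 × 0.002112 = 0.001500 mol.
Product: Φ × n_abs = 0.35 × 0.001500 = 5.250e-4 mol.

5.25e-4 mol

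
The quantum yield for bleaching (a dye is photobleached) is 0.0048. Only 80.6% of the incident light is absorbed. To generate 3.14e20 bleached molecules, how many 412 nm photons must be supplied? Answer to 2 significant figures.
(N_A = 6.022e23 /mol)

Product: 3.14e20 / 6.022e23 = 5.214e-4 mol.
Photons that must be absorbed: 5.214e-4 / 0.0048 = 0.1086 mol.
Incident photons needed: 0.1086 / 0.806 = 0.1347 mol.
Photon count: 0.1347 × 6.022e23 = 8.1e22.

8.1e22 photons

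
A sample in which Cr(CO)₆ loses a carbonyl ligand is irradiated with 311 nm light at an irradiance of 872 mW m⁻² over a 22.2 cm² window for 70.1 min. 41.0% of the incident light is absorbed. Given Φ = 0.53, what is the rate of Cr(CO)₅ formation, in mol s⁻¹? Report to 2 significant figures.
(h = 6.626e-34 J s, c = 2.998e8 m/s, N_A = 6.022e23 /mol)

Photon energy at 311 nm: hc/λ = (6.626e-34)(2.998e8)/(311e-9) = 6.387e-19 J.
Energy delivered: (872 mW m⁻²)(22.2e-4 m²)(4206 s) = 8.142 J.
Photons incident: 8.142 / 6.387e-19 = 1.275e19, i.e. 1.275e19/6.022e23 = 2.117e-5 mol.
Photons absorbed: 0.410 × 2.117e-5 = 8.680e-6 mol.
Product formed: 0.53 × 8.680e-6 = 4.600e-6 mol.
Rate: 4.600e-6 / 4206 s = 1.1e-9 mol s⁻¹.

1.1e-9 mol s⁻¹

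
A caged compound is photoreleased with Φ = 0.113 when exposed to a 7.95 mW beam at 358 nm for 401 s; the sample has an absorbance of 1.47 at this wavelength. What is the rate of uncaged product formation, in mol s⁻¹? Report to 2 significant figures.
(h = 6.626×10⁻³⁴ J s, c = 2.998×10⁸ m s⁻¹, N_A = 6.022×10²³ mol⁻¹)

Photon energy at 358 nm: hc/λ = (6.626×10⁻³⁴)(2.998×10⁸)/(358×10⁻⁹) = 5.549×10⁻¹⁹ J.
Energy delivered: (7.95 mW)(401 s) = 3.188 J.
Photons incident: 3.188 / 5.549×10⁻¹⁹ = 5.745×10¹⁸, i.e. 5.745×10¹⁸/6.022×10²³ = 9.540×10⁻⁶ mol.
Fraction absorbed: 1 − 10^(−1.47) = 0.9661.
Photons absorbed: 0.9661 × 9.540×10⁻⁶ = 9.217×10⁻⁶ mol.
Product formed: 0.113 × 9.217×10⁻⁶ = 1.042×10⁻⁶ mol.
Rate: 1.042×10⁻⁶ / 401 s = 2.6×10⁻⁹ mol s⁻¹.

2.6×10⁻⁹ mol s⁻¹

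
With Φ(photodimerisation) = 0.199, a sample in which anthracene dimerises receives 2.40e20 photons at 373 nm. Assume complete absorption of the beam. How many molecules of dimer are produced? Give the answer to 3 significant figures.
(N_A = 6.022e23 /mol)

4.78e19 molecules

Moles of photons: 2.40e20 / 6.022e23 = 3.985e-4 mol.
Product: Φ × n_abs = 0.199 × 3.985e-4 = 7.930e-5 mol.
As a count: 7.930e-5 × 6.022e23 = 4.78e19.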